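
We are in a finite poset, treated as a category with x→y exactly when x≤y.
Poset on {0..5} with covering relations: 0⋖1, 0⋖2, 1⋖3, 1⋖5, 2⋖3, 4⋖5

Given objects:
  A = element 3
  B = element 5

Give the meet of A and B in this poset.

Answer: A∧B = 1

Work:
{x : x≤A ∧ x≤B} = {0,1}  (A=3, B=5)
  0 ≤ 1
  1 ≤ 1
glb = 1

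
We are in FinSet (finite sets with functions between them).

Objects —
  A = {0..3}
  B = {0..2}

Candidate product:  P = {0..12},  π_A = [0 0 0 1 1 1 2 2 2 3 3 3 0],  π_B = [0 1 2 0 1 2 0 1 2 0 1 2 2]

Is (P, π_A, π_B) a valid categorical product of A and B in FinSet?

|A|·|B| = 4·3 = 12;  |P| = 13
  → cardinalities differ; no bijection possible.

Answer: NOT A VALID PRODUCT — |P|=13 ≠ |A|·|B|=12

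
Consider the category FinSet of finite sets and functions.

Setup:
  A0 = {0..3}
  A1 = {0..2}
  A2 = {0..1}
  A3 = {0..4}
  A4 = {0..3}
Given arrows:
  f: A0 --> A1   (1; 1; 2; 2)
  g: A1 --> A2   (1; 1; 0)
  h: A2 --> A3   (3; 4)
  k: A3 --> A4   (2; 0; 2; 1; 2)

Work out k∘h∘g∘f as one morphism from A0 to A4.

Answer: (2; 2; 1; 1)

Work:
  0 f-->1 g-->1 h-->4 k-->2
  1 f-->1 g-->1 h-->4 k-->2
  2 f-->2 g-->0 h-->3 k-->1
  3 f-->2 g-->0 h-->3 k-->1
result: (2; 2; 1; 1)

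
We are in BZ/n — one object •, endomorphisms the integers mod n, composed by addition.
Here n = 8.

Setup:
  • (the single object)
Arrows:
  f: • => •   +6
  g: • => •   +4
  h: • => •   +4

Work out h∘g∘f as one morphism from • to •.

  0 +6≡6 +4≡2 +4≡6  (mod 8)
result: +6

Answer: +6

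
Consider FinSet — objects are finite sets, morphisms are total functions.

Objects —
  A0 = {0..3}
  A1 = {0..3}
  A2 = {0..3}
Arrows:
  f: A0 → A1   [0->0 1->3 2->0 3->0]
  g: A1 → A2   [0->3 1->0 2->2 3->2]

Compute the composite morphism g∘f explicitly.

Answer: [0->3 1->2 2->3 3->3]

Trace:
  0 f→0 g→3
  1 f→3 g→2
  2 f→0 g→3
  3 f→0 g→3
result: [0->3 1->2 2->3 3->3]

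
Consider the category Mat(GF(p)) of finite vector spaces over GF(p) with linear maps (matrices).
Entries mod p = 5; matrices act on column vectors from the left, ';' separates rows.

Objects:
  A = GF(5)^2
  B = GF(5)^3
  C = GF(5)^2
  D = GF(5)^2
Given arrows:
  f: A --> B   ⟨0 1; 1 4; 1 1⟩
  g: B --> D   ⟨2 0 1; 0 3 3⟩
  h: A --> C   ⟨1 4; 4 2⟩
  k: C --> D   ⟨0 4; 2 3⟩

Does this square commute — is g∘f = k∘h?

Answer: DOES NOT COMMUTE

Derivation:
1) trace f;g:
  e0=(1,0) f-->(0,1,1) g-->(1,1)
  e1=(0,1) f-->(1,4,1) g-->(3,0)
  result₁ = ⟨1 3; 1 0⟩
2) trace h;k:
  e0=(1,0) h-->(1,4) k-->(1,4)
  e1=(0,1) h-->(4,2) k-->(3,4)
  result₂ = ⟨1 3; 4 4⟩
Equal? differ; not commutative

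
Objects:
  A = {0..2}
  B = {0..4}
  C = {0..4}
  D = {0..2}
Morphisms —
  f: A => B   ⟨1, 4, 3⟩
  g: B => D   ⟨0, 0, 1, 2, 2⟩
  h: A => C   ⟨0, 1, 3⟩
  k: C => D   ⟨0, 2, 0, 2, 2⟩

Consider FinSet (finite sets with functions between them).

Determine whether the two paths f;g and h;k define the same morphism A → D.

Along f;g (path 1):
  0 f=>1 g=>0
  1 f=>4 g=>2
  2 f=>3 g=>2
  ⟦path⟧₁ = ⟨0, 2, 2⟩
Along h;k (path 2):
  0 h=>0 k=>0
  1 h=>1 k=>2
  2 h=>3 k=>2
  ⟦path⟧₂ = ⟨0, 2, 2⟩
Equal? YES — commutes

Answer: COMMUTES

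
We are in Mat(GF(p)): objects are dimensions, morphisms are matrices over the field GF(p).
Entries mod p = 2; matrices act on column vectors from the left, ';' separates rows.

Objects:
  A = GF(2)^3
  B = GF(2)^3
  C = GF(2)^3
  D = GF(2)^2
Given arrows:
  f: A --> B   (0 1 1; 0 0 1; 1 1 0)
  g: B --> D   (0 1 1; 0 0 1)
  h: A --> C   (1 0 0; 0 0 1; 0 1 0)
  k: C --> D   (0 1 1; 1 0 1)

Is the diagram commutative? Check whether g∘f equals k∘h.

Answer: DOES NOT COMMUTE

Derivation:
Along f;g (path 1):
  e0=[1,0,0] f-->[0,0,1] g-->[1,1]
  e1=[0,1,0] f-->[1,0,1] g-->[1,1]
  e2=[0,0,1] f-->[1,1,0] g-->[1,0]
  ⟦path⟧₁ = (1 1 1; 1 1 0)
Along h;k (path 2):
  e0=[1,0,0] h-->[1,0,0] k-->[0,1]
  e1=[0,1,0] h-->[0,0,1] k-->[1,1]
  e2=[0,0,1] h-->[0,1,0] k-->[1,0]
  ⟦path⟧₂ = (0 1 1; 1 1 0)
Equal? differ; not commutative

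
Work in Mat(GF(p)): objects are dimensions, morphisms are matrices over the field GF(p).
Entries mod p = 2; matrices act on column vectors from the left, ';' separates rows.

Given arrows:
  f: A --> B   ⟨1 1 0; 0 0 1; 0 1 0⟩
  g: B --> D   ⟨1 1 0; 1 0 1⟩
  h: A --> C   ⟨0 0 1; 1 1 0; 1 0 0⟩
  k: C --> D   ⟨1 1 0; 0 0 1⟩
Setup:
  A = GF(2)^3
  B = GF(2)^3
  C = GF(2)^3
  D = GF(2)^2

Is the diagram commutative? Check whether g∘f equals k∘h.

Answer: COMMUTES

Work:
Along f;g (path 1):
  e0=⟨1,0,0⟩ f-->⟨1,0,0⟩ g-->⟨1,1⟩
  e1=⟨0,1,0⟩ f-->⟨1,0,1⟩ g-->⟨1,0⟩
  e2=⟨0,0,1⟩ f-->⟨0,1,0⟩ g-->⟨1,0⟩
  result₁ = ⟨1 1 1; 1 0 0⟩
Along h;k (path 2):
  e0=⟨1,0,0⟩ h-->⟨0,1,1⟩ k-->⟨1,1⟩
  e1=⟨0,1,0⟩ h-->⟨0,1,0⟩ k-->⟨1,0⟩
  e2=⟨0,0,1⟩ h-->⟨1,0,0⟩ k-->⟨1,0⟩
  result₂ = ⟨1 1 1; 1 0 0⟩
Equal? same morphism ✓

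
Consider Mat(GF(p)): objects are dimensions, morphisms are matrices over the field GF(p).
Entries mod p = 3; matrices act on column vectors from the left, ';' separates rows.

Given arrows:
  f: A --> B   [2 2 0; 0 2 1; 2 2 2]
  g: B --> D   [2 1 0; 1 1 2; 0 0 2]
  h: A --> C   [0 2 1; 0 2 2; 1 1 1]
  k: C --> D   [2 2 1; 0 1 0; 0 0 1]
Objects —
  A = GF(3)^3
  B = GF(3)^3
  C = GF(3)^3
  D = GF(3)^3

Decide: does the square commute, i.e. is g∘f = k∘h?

Along f;g (path 1):
  e0=(1,0,0) f-->(2,0,2) g-->(1,0,1)
  e1=(0,1,0) f-->(2,2,2) g-->(0,2,1)
  e2=(0,0,1) f-->(0,1,2) g-->(1,2,1)
  result₁ = [1 0 1; 0 2 2; 1 1 1]
Along h;k (path 2):
  e0=(1,0,0) h-->(0,0,1) k-->(1,0,1)
  e1=(0,1,0) h-->(2,2,1) k-->(0,2,1)
  e2=(0,0,1) h-->(1,2,1) k-->(1,2,1)
  result₂ = [1 0 1; 0 2 2; 1 1 1]
Equal? equal; square commutes

Answer: COMMUTES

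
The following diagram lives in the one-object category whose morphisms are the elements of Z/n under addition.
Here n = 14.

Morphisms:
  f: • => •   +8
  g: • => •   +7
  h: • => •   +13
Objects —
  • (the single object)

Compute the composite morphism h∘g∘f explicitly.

  0 +8≡8 +7≡1 +13≡0  (mod 14)
composite: +0

Answer: +0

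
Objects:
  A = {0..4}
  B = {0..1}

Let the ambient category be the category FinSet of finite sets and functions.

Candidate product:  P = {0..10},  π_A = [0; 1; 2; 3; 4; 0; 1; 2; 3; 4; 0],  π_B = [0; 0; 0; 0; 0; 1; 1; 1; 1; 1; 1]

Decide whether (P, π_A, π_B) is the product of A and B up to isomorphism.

|A|·|B| = 5·2 = 10;  |P| = 11
  → cardinalities differ; no bijection possible.

Answer: NOT A VALID PRODUCT — |P|=11 ≠ |A|·|B|=10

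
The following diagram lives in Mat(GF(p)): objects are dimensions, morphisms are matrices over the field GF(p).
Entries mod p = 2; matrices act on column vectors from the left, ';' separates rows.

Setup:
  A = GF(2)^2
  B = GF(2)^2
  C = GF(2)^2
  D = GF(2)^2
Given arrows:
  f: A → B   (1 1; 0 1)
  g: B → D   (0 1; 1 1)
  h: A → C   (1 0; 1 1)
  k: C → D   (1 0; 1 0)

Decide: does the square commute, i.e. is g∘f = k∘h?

Path 1 = f;g:
  e0=[1,0] f→[1,0] g→[0,1]
  e1=[0,1] f→[1,1] g→[1,0]
  composite₁ = (0 1; 1 0)
Path 2 = h;k:
  e0=[1,0] h→[1,1] k→[1,1]
  e1=[0,1] h→[0,1] k→[0,0]
  composite₂ = (1 0; 1 0)
Equal? differ; not commutative

Answer: DOES NOT COMMUTE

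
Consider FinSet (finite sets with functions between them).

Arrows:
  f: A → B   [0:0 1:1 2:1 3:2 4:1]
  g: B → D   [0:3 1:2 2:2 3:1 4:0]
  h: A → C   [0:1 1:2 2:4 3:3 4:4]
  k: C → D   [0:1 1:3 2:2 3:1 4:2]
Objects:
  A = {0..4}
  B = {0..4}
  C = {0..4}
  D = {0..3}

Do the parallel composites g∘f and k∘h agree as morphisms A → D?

1) trace f;g:
  0 f→0 g→3
  1 f→1 g→2
  2 f→1 g→2
  3 f→2 g→2
  4 f→1 g→2
  ⟦path⟧₁ = [0:3 1:2 2:2 3:2 4:2]
2) trace h;k:
  0 h→1 k→3
  1 h→2 k→2
  2 h→4 k→2
  3 h→3 k→1
  4 h→4 k→2
  ⟦path⟧₂ = [0:3 1:2 2:2 3:1 4:2]
Equal? distinct morphisms ✗

Answer: DOES NOT COMMUTE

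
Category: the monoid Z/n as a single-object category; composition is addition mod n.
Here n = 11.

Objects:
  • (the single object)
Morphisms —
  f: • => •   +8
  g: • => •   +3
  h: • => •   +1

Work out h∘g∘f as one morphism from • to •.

  0 +8≡8 +3≡0 +1≡1  (mod 11)
⟦path⟧: +1

Answer: +1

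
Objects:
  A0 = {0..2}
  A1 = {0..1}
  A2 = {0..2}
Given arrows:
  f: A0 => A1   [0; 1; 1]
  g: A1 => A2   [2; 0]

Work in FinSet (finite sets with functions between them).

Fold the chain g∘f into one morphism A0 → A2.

Answer: [2; 0; 0]

Work:
  0 f=>0 g=>2
  1 f=>1 g=>0
  2 f=>1 g=>0
⟦path⟧: [2; 0; 0]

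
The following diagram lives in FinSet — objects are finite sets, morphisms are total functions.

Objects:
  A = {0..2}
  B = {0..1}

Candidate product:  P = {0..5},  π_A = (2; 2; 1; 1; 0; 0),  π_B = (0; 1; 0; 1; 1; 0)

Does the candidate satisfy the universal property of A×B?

Answer: VALID PRODUCT

Derivation:
|A|·|B| = 3·2 = 6;  |P| = 6
Check the pairing map k ↦ (π_A(k), π_B(k)):
  0 ↦ (2,0)
  1 ↦ (2,1)
  2 ↦ (1,0)
  3 ↦ (1,1)
  4 ↦ (0,1)
  5 ↦ (0,0)
distinct pairs in image: 6 / 6 needed
  → bijection onto A×B; projections well-typed.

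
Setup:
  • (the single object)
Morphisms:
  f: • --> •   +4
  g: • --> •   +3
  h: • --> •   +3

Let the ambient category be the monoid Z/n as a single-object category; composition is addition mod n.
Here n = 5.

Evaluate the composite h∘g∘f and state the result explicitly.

  0 +4≡4 +3≡2 +3≡0  (mod 5)
composite: +0

Answer: +0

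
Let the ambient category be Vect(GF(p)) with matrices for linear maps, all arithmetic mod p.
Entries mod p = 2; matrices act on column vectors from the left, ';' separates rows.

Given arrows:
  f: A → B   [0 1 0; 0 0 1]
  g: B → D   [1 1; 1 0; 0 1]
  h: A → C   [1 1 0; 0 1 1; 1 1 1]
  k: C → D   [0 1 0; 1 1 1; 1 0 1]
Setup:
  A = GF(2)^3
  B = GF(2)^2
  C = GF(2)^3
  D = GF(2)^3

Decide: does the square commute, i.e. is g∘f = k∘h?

1) trace f;g:
  e0=⟨1,0,0⟩ f→⟨0,0⟩ g→⟨0,0,0⟩
  e1=⟨0,1,0⟩ f→⟨1,0⟩ g→⟨1,1,0⟩
  e2=⟨0,0,1⟩ f→⟨0,1⟩ g→⟨1,0,1⟩
  composite₁ = [0 1 1; 0 1 0; 0 0 1]
2) trace h;k:
  e0=⟨1,0,0⟩ h→⟨1,0,1⟩ k→⟨0,0,0⟩
  e1=⟨0,1,0⟩ h→⟨1,1,1⟩ k→⟨1,1,0⟩
  e2=⟨0,0,1⟩ h→⟨0,1,1⟩ k→⟨1,0,1⟩
  composite₂ = [0 1 1; 0 1 0; 0 0 1]
Equal? same morphism ✓

Answer: COMMUTES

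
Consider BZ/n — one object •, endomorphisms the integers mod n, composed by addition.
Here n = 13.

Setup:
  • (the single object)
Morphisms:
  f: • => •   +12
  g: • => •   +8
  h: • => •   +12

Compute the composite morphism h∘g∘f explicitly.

Answer: +6

Work:
  0 +12≡12 +8≡7 +12≡6  (mod 13)
result: +6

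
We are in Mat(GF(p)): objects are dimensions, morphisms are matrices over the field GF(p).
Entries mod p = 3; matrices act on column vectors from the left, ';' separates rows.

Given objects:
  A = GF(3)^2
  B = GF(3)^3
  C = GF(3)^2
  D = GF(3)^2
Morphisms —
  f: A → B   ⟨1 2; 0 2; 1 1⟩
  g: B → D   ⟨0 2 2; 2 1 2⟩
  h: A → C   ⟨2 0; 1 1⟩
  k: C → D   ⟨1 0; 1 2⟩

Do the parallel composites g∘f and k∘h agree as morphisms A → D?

Answer: COMMUTES

Trace:
Along f;g (path 1):
  e0=[1,0] f→[1,0,1] g→[2,1]
  e1=[0,1] f→[2,2,1] g→[0,2]
  composite₁ = ⟨2 0; 1 2⟩
Along h;k (path 2):
  e0=[1,0] h→[2,1] k→[2,1]
  e1=[0,1] h→[0,1] k→[0,2]
  composite₂ = ⟨2 0; 1 2⟩
Equal? same morphism ✓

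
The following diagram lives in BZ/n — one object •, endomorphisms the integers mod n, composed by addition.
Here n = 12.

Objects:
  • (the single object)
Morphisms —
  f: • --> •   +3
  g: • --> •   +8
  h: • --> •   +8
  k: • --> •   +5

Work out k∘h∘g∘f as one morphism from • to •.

  0 +3≡3 +8≡11 +8≡7 +5≡0  (mod 12)
⟦path⟧: +0

Answer: +0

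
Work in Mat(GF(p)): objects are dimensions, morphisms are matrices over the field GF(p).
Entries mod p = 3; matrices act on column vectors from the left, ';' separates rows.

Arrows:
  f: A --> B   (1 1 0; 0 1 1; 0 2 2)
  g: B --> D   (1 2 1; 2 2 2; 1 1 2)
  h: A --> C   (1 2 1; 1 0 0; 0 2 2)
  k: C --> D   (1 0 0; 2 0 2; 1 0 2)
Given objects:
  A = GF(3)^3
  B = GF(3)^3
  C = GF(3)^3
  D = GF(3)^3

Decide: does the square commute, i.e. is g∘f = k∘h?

Along f;g (path 1):
  e0=⟨1,0,0⟩ f-->⟨1,0,0⟩ g-->⟨1,2,1⟩
  e1=⟨0,1,0⟩ f-->⟨1,1,2⟩ g-->⟨2,2,0⟩
  e2=⟨0,0,1⟩ f-->⟨0,1,2⟩ g-->⟨1,0,2⟩
  composite₁ = (1 2 1; 2 2 0; 1 0 2)
Along h;k (path 2):
  e0=⟨1,0,0⟩ h-->⟨1,1,0⟩ k-->⟨1,2,1⟩
  e1=⟨0,1,0⟩ h-->⟨2,0,2⟩ k-->⟨2,2,0⟩
  e2=⟨0,0,1⟩ h-->⟨1,0,2⟩ k-->⟨1,0,2⟩
  composite₂ = (1 2 1; 2 2 0; 1 0 2)
Equal? equal; square commutes

Answer: COMMUTES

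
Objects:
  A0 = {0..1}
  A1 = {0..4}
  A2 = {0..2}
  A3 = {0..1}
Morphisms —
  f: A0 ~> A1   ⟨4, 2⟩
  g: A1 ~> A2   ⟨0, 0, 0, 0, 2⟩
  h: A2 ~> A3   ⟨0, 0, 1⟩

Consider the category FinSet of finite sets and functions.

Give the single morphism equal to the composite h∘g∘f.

Answer: ⟨1, 0⟩

Work:
  0 f~>4 g~>2 h~>1
  1 f~>2 g~>0 h~>0
result: ⟨1, 0⟩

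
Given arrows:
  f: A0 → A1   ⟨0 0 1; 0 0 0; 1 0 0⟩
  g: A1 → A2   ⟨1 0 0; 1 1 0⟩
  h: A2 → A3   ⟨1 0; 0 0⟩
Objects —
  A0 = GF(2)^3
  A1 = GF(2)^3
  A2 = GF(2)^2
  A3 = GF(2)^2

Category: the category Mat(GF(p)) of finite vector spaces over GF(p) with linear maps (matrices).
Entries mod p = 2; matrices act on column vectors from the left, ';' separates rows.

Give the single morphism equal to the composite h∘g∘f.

  e0=⟨1,0,0⟩ f→⟨0,0,1⟩ g→⟨0,0⟩ h→⟨0,0⟩
  e1=⟨0,1,0⟩ f→⟨0,0,0⟩ g→⟨0,0⟩ h→⟨0,0⟩
  e2=⟨0,0,1⟩ f→⟨1,0,0⟩ g→⟨1,1⟩ h→⟨1,0⟩
composite: ⟨0 0 1; 0 0 0⟩

Answer: ⟨0 0 1; 0 0 0⟩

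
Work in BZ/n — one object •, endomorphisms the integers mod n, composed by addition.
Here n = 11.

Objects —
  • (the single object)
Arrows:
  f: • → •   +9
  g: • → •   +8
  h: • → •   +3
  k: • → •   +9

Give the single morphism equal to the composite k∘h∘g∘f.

  0 +9≡9 +8≡6 +3≡9 +9≡7  (mod 11)
composite: +7

Answer: +7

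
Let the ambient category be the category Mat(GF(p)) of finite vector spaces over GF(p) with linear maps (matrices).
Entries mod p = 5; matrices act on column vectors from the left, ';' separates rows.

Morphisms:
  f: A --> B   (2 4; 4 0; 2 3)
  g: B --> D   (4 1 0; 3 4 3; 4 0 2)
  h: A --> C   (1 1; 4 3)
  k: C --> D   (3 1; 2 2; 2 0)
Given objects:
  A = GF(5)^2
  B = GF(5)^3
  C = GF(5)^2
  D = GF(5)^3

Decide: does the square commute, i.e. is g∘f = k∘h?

Along f;g (path 1):
  e0=(1,0) f-->(2,4,2) g-->(2,3,2)
  e1=(0,1) f-->(4,0,3) g-->(1,1,2)
  composite₁ = (2 1; 3 1; 2 2)
Along h;k (path 2):
  e0=(1,0) h-->(1,4) k-->(2,0,2)
  e1=(0,1) h-->(1,3) k-->(1,3,2)
  composite₂ = (2 1; 0 3; 2 2)
Equal? differ; not commutative

Answer: DOES NOT COMMUTE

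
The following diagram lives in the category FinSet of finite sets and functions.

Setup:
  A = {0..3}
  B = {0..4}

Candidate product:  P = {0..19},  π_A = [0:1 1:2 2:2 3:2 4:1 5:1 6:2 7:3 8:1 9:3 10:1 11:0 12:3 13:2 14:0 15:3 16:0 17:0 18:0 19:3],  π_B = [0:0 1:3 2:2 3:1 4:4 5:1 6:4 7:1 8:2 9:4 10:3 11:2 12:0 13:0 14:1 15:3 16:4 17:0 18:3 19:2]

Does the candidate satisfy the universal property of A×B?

Answer: VALID PRODUCT

Trace:
|A|·|B| = 4·5 = 20;  |P| = 20
Check the pairing map k ↦ (π_A(k), π_B(k)):
  0 : (1,0)
  1 : (2,3)
  2 : (2,2)
  3 : (2,1)
  4 : (1,4)
  5 : (1,1)
  6 : (2,4)
  7 : (3,1)
  8 : (1,2)
  9 : (3,4)
  10 : (1,3)
  11 : (0,2)
  12 : (3,0)
  13 : (2,0)
  14 : (0,1)
  15 : (3,3)
  16 : (0,4)
  17 : (0,0)
  18 : (0,3)
  19 : (3,2)
distinct pairs in image: 20 / 20 needed
  → bijection onto A×B; projections well-typed.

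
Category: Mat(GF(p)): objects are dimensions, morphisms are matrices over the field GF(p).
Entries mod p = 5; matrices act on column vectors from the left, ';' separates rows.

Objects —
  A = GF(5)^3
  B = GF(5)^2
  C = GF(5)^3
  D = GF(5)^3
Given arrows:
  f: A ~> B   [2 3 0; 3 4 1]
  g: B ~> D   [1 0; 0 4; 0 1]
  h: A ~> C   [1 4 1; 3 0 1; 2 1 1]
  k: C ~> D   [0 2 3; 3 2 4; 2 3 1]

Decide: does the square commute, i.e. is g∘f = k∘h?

Answer: COMMUTES

Derivation:
Path 1 = f;g:
  e0=[1,0,0] f~>[2,3] g~>[2,2,3]
  e1=[0,1,0] f~>[3,4] g~>[3,1,4]
  e2=[0,0,1] f~>[0,1] g~>[0,4,1]
  composite₁ = [2 3 0; 2 1 4; 3 4 1]
Path 2 = h;k:
  e0=[1,0,0] h~>[1,3,2] k~>[2,2,3]
  e1=[0,1,0] h~>[4,0,1] k~>[3,1,4]
  e2=[0,0,1] h~>[1,1,1] k~>[0,4,1]
  composite₂ = [2 3 0; 2 1 4; 3 4 1]
Equal? same morphism ✓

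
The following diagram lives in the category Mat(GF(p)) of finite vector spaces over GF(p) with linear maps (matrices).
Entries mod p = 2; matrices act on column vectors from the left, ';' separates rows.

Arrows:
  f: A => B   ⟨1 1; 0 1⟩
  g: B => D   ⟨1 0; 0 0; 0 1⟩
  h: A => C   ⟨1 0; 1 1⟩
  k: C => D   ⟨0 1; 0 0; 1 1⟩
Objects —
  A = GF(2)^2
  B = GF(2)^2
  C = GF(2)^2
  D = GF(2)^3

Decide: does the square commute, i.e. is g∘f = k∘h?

Answer: COMMUTES

Work:
Path 1 = f;g:
  e0=⟨1,0⟩ f=>⟨1,0⟩ g=>⟨1,0,0⟩
  e1=⟨0,1⟩ f=>⟨1,1⟩ g=>⟨1,0,1⟩
  composite₁ = ⟨1 1; 0 0; 0 1⟩
Path 2 = h;k:
  e0=⟨1,0⟩ h=>⟨1,1⟩ k=>⟨1,0,0⟩
  e1=⟨0,1⟩ h=>⟨0,1⟩ k=>⟨1,0,1⟩
  composite₂ = ⟨1 1; 0 0; 0 1⟩
Equal? same morphism ✓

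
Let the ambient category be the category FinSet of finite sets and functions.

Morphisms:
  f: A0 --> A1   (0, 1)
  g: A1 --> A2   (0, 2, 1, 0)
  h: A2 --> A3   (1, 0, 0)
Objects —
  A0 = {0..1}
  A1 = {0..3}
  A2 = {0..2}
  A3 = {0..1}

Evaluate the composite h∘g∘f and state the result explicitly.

Answer: (1, 0)

Work:
  0 f-->0 g-->0 h-->1
  1 f-->1 g-->2 h-->0
composite: (1, 0)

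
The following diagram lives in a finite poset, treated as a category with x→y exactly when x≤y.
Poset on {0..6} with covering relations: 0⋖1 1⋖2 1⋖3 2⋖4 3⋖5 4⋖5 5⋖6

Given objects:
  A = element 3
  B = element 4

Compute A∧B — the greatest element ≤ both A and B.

Common predecessors of 3,4: {0,1}
  0 ≤ 1
  1 ≤ 1
glb = 1

Answer: A∧B = 1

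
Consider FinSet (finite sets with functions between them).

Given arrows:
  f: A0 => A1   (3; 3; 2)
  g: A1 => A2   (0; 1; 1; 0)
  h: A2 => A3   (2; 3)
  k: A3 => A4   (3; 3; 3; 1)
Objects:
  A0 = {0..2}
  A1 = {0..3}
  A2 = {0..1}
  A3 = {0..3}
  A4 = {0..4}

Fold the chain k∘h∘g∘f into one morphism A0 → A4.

Answer: (3; 3; 1)

Trace:
  0 f=>3 g=>0 h=>2 k=>3
  1 f=>3 g=>0 h=>2 k=>3
  2 f=>2 g=>1 h=>3 k=>1
⟦path⟧: (3; 3; 1)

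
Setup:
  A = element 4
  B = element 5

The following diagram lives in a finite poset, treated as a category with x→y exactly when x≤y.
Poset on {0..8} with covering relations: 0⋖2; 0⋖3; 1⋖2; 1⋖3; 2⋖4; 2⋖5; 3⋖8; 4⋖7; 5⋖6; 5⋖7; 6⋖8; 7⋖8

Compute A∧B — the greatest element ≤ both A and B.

Common predecessors of 4,5: {0,1,2}
  0 ≤ 2
  1 ≤ 2
  2 ≤ 2
glb = 2

Answer: A∧B = 2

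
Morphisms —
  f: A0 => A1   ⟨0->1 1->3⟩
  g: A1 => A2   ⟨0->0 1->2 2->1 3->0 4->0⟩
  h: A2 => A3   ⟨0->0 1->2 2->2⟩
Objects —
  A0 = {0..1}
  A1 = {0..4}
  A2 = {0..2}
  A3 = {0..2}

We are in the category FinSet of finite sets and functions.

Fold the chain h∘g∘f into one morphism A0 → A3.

Answer: ⟨0->2 1->0⟩

Work:
  0 f=>1 g=>2 h=>2
  1 f=>3 g=>0 h=>0
composite: ⟨0->2 1->0⟩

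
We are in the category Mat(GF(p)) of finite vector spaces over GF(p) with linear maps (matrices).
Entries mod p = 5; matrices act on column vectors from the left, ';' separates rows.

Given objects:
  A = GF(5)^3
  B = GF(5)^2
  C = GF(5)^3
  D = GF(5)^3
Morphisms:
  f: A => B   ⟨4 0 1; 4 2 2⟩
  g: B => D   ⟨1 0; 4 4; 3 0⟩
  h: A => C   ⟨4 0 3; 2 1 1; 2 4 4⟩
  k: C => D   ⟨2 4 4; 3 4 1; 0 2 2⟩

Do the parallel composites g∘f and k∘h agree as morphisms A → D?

Answer: DOES NOT COMMUTE

Derivation:
Path 1 = f;g:
  e0=[1,0,0] f=>[4,4] g=>[4,2,2]
  e1=[0,1,0] f=>[0,2] g=>[0,3,0]
  e2=[0,0,1] f=>[1,2] g=>[1,2,3]
  ⟦path⟧₁ = ⟨4 0 1; 2 3 2; 2 0 3⟩
Path 2 = h;k:
  e0=[1,0,0] h=>[4,2,2] k=>[4,2,3]
  e1=[0,1,0] h=>[0,1,4] k=>[0,3,0]
  e2=[0,0,1] h=>[3,1,4] k=>[1,2,0]
  ⟦path⟧₂ = ⟨4 0 1; 2 3 2; 3 0 0⟩
Equal? differ; not commutative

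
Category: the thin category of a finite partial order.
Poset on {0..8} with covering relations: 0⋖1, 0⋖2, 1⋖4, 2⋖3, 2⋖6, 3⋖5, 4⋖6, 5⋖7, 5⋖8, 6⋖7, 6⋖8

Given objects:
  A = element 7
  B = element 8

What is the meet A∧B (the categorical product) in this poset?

{x : x<=A ∧ x<=B} = {0,1,2,3,4,5,6}  (A=7, B=8)
  maximal lower bounds 5 and 6 are incomparable: neither 5<=6 nor 6<=5
→ no greatest lower bound exists

Answer: NO MEET EXISTS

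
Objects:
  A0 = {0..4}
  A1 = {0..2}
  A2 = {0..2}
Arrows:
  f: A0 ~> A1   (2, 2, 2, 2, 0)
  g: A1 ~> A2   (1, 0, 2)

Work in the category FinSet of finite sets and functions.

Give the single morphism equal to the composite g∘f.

  0 f~>2 g~>2
  1 f~>2 g~>2
  2 f~>2 g~>2
  3 f~>2 g~>2
  4 f~>0 g~>1
composite: (2, 2, 2, 2, 1)

Answer: (2, 2, 2, 2, 1)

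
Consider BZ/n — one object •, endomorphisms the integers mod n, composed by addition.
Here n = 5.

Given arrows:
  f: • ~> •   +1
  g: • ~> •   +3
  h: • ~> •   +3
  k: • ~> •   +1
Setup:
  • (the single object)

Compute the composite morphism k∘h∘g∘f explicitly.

  0 +1≡1 +3≡4 +3≡2 +1≡3  (mod 5)
composite: +3

Answer: +3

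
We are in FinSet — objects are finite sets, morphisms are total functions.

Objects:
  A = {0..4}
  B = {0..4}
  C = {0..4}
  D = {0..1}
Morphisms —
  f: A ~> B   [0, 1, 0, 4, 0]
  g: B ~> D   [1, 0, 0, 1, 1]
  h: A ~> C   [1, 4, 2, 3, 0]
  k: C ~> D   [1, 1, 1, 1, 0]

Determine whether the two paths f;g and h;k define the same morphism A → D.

Along f;g (path 1):
  0 f~>0 g~>1
  1 f~>1 g~>0
  2 f~>0 g~>1
  3 f~>4 g~>1
  4 f~>0 g~>1
  composite₁ = [1, 0, 1, 1, 1]
Along h;k (path 2):
  0 h~>1 k~>1
  1 h~>4 k~>0
  2 h~>2 k~>1
  3 h~>3 k~>1
  4 h~>0 k~>1
  composite₂ = [1, 0, 1, 1, 1]
Equal? YES — commutes

Answer: COMMUTES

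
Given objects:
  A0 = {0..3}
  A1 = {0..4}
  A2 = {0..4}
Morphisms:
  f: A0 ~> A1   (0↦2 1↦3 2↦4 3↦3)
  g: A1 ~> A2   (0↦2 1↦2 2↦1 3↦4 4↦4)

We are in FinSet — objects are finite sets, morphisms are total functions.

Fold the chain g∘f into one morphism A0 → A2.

  0 f~>2 g~>1
  1 f~>3 g~>4
  2 f~>4 g~>4
  3 f~>3 g~>4
result: (0↦1 1↦4 2↦4 3↦4)

Answer: (0↦1 1↦4 2↦4 3↦4)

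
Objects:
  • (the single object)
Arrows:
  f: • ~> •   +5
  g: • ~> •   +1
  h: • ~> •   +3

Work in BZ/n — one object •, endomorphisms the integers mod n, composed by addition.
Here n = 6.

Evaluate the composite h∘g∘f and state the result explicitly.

Answer: +3

Trace:
  0 +5≡5 +1≡0 +3≡3  (mod 6)
⟦path⟧: +3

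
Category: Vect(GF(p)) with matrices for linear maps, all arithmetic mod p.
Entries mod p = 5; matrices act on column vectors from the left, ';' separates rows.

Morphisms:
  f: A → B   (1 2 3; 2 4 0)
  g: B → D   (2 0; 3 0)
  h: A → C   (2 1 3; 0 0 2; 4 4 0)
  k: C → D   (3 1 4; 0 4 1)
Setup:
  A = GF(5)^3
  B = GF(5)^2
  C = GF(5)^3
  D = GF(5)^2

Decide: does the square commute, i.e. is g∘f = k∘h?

Answer: DOES NOT COMMUTE

Derivation:
Path 1 = f;g:
  e0=⟨1,0,0⟩ f→⟨1,2⟩ g→⟨2,3⟩
  e1=⟨0,1,0⟩ f→⟨2,4⟩ g→⟨4,1⟩
  e2=⟨0,0,1⟩ f→⟨3,0⟩ g→⟨1,4⟩
  result₁ = (2 4 1; 3 1 4)
Path 2 = h;k:
  e0=⟨1,0,0⟩ h→⟨2,0,4⟩ k→⟨2,4⟩
  e1=⟨0,1,0⟩ h→⟨1,0,4⟩ k→⟨4,4⟩
  e2=⟨0,0,1⟩ h→⟨3,2,0⟩ k→⟨1,3⟩
  result₂ = (2 4 1; 4 4 3)
Equal? distinct morphisms ✗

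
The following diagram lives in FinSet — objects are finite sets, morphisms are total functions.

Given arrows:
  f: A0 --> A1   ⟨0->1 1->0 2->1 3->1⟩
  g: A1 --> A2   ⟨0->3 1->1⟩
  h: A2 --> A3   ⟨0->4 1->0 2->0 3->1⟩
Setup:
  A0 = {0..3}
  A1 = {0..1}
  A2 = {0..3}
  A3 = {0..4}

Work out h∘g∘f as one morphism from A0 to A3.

  0 f-->1 g-->1 h-->0
  1 f-->0 g-->3 h-->1
  2 f-->1 g-->1 h-->0
  3 f-->1 g-->1 h-->0
⟦path⟧: ⟨0->0 1->1 2->0 3->0⟩

Answer: ⟨0->0 1->1 2->0 3->0⟩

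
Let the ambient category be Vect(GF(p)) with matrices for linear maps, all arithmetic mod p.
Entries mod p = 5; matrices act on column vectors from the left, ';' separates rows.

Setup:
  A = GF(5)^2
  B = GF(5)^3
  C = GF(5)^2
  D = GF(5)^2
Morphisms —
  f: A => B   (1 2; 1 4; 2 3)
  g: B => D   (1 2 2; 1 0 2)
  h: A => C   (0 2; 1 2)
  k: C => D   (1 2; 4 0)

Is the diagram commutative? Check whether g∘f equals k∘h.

Along f;g (path 1):
  e0=(1,0) f=>(1,1,2) g=>(2,0)
  e1=(0,1) f=>(2,4,3) g=>(1,3)
  result₁ = (2 1; 0 3)
Along h;k (path 2):
  e0=(1,0) h=>(0,1) k=>(2,0)
  e1=(0,1) h=>(2,2) k=>(1,3)
  result₂ = (2 1; 0 3)
Equal? equal; square commutes

Answer: COMMUTES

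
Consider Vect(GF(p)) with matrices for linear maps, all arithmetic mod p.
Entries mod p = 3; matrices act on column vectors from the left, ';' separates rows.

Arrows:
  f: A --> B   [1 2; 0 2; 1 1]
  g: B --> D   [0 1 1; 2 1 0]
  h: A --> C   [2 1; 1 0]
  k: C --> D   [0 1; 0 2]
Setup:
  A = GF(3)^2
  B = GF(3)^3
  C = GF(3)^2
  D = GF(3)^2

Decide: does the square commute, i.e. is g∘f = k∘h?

Answer: COMMUTES

Derivation:
1) trace f;g:
  e0=⟨1,0⟩ f-->⟨1,0,1⟩ g-->⟨1,2⟩
  e1=⟨0,1⟩ f-->⟨2,2,1⟩ g-->⟨0,0⟩
  composite₁ = [1 0; 2 0]
2) trace h;k:
  e0=⟨1,0⟩ h-->⟨2,1⟩ k-->⟨1,2⟩
  e1=⟨0,1⟩ h-->⟨1,0⟩ k-->⟨0,0⟩
  composite₂ = [1 0; 2 0]
Equal? equal; square commutes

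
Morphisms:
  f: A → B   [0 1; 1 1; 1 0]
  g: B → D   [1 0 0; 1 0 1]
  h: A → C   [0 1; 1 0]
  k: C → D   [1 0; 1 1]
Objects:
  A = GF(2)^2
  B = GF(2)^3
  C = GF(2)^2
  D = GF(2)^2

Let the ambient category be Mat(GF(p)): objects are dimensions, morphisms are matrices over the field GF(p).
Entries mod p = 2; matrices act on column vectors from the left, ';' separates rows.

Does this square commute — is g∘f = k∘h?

Path 1 = f;g:
  e0=⟨1,0⟩ f→⟨0,1,1⟩ g→⟨0,1⟩
  e1=⟨0,1⟩ f→⟨1,1,0⟩ g→⟨1,1⟩
  composite₁ = [0 1; 1 1]
Path 2 = h;k:
  e0=⟨1,0⟩ h→⟨0,1⟩ k→⟨0,1⟩
  e1=⟨0,1⟩ h→⟨1,0⟩ k→⟨1,1⟩
  composite₂ = [0 1; 1 1]
Equal? equal; square commutes

Answer: COMMUTES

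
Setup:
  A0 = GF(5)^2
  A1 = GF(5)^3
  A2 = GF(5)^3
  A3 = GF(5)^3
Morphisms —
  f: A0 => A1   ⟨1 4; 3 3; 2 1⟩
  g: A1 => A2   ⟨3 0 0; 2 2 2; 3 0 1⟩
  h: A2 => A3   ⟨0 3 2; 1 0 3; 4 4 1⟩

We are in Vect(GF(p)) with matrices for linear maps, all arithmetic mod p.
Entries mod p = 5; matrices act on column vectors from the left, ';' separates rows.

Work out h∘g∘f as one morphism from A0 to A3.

Answer: ⟨1 4; 3 1; 0 0⟩

Trace:
  e0=[1,0] f=>[1,3,2] g=>[3,2,0] h=>[1,3,0]
  e1=[0,1] f=>[4,3,1] g=>[2,1,3] h=>[4,1,0]
composite: ⟨1 4; 3 1; 0 0⟩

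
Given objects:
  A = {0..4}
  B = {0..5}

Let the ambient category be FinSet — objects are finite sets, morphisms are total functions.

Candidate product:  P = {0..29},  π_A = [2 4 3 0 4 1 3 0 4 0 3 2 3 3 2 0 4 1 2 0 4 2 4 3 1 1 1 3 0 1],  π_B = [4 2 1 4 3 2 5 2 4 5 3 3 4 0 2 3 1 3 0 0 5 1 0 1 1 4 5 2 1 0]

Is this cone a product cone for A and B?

Answer: NOT A VALID PRODUCT — duplicate pair at indices 2,23

Work:
|A|·|B| = 5·6 = 30;  |P| = 30
Check the pairing map k ↦ (π_A(k), π_B(k)):
  0 -> (2,4)
  1 -> (4,2)
  2 -> (3,1)
  3 -> (0,4)
  4 -> (4,3)
  5 -> (1,2)
  6 -> (3,5)
  7 -> (0,2)
  8 -> (4,4)
  9 -> (0,5)
  10 -> (3,3)
  11 -> (2,3)
  12 -> (3,4)
  13 -> (3,0)
  14 -> (2,2)
  15 -> (0,3)
  16 -> (4,1)
  17 -> (1,3)
  18 -> (2,0)
  19 -> (0,0)
  20 -> (4,5)
  21 -> (2,1)
  22 -> (4,0)
  23 -> (3,1)  ✗ repeats pair of k=2
  24 -> (1,1)
  25 -> (1,4)
  26 -> (1,5)
  27 -> (3,2)
  28 -> (0,1)
  29 -> (1,0)
distinct pairs in image: 29 / 30 needed
  → (3,1) hit at k=2 and k=23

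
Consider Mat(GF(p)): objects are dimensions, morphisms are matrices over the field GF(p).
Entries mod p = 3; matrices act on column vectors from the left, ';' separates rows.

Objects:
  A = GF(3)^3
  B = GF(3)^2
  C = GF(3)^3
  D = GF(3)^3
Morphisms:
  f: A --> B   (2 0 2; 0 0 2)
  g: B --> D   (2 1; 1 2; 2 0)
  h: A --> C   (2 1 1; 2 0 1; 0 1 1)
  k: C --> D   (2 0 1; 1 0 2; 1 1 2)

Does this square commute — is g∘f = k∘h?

Along f;g (path 1):
  e0=[1,0,0] f-->[2,0] g-->[1,2,1]
  e1=[0,1,0] f-->[0,0] g-->[0,0,0]
  e2=[0,0,1] f-->[2,2] g-->[0,0,1]
  composite₁ = (1 0 0; 2 0 0; 1 0 1)
Along h;k (path 2):
  e0=[1,0,0] h-->[2,2,0] k-->[1,2,1]
  e1=[0,1,0] h-->[1,0,1] k-->[0,0,0]
  e2=[0,0,1] h-->[1,1,1] k-->[0,0,1]
  composite₂ = (1 0 0; 2 0 0; 1 0 1)
Equal? equal; square commutes

Answer: COMMUTES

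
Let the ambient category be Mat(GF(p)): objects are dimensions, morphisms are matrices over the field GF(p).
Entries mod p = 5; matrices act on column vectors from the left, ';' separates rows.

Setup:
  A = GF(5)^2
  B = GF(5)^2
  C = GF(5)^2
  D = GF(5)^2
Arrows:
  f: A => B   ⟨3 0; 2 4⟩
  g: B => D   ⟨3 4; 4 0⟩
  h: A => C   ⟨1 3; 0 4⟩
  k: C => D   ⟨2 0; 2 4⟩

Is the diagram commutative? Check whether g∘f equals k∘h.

Along f;g (path 1):
  e0=(1,0) f=>(3,2) g=>(2,2)
  e1=(0,1) f=>(0,4) g=>(1,0)
  result₁ = ⟨2 1; 2 0⟩
Along h;k (path 2):
  e0=(1,0) h=>(1,0) k=>(2,2)
  e1=(0,1) h=>(3,4) k=>(1,2)
  result₂ = ⟨2 1; 2 2⟩
Equal? NO — does not commute

Answer: DOES NOT COMMUTE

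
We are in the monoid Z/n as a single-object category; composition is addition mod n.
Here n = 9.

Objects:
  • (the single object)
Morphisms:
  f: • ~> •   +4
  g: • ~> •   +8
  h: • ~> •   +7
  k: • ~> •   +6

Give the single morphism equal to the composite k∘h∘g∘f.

Answer: +7

Work:
  0 +4≡4 +8≡3 +7≡1 +6≡7  (mod 9)
⟦path⟧: +7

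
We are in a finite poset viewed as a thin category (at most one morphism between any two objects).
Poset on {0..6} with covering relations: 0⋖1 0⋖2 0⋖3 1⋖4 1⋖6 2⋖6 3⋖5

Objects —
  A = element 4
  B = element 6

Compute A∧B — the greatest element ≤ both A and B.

Answer: A∧B = 1

Work:
Lower bounds of A=4 and B=6: {0,1}
  0 <= 1
  1 <= 1
glb = 1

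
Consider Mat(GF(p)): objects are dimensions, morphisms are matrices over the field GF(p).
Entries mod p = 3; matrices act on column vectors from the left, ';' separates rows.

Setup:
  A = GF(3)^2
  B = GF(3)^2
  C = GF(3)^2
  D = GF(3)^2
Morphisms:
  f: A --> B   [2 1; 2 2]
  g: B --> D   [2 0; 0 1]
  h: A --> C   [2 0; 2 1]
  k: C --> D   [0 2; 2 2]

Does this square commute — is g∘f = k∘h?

Answer: COMMUTES

Trace:
Path 1 = f;g:
  e0=[1,0] f-->[2,2] g-->[1,2]
  e1=[0,1] f-->[1,2] g-->[2,2]
  result₁ = [1 2; 2 2]
Path 2 = h;k:
  e0=[1,0] h-->[2,2] k-->[1,2]
  e1=[0,1] h-->[0,1] k-->[2,2]
  result₂ = [1 2; 2 2]
Equal? YES — commutes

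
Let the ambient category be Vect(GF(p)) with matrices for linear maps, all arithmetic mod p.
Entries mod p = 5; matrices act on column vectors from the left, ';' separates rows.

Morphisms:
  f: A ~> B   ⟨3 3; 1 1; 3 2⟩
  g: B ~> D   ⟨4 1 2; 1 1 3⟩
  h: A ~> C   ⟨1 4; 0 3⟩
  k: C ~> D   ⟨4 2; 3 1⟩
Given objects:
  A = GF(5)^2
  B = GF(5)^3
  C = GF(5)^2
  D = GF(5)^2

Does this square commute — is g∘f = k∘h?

Path 1 = f;g:
  e0=(1,0) f~>(3,1,3) g~>(4,3)
  e1=(0,1) f~>(3,1,2) g~>(2,0)
  result₁ = ⟨4 2; 3 0⟩
Path 2 = h;k:
  e0=(1,0) h~>(1,0) k~>(4,3)
  e1=(0,1) h~>(4,3) k~>(2,0)
  result₂ = ⟨4 2; 3 0⟩
Equal? same morphism ✓

Answer: COMMUTES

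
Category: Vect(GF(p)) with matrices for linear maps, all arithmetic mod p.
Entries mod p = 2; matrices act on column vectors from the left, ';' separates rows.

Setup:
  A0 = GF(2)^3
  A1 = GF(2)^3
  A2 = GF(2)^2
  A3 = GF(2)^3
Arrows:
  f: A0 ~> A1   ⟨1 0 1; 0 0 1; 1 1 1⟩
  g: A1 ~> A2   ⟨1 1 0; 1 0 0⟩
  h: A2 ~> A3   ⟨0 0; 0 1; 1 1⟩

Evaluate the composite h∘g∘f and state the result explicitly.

  e0=(1,0,0) f~>(1,0,1) g~>(1,1) h~>(0,1,0)
  e1=(0,1,0) f~>(0,0,1) g~>(0,0) h~>(0,0,0)
  e2=(0,0,1) f~>(1,1,1) g~>(0,1) h~>(0,1,1)
⟦path⟧: ⟨0 0 0; 1 0 1; 0 0 1⟩

Answer: ⟨0 0 0; 1 0 1; 0 0 1⟩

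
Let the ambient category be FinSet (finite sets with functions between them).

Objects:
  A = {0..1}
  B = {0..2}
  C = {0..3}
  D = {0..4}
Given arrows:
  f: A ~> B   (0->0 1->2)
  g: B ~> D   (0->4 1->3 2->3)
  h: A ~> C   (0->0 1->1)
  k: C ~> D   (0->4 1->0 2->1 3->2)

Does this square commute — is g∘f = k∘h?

Answer: DOES NOT COMMUTE

Work:
1) trace f;g:
  0 f~>0 g~>4
  1 f~>2 g~>3
  result₁ = (0->4 1->3)
2) trace h;k:
  0 h~>0 k~>4
  1 h~>1 k~>0
  result₂ = (0->4 1->0)
Equal? distinct morphisms ✗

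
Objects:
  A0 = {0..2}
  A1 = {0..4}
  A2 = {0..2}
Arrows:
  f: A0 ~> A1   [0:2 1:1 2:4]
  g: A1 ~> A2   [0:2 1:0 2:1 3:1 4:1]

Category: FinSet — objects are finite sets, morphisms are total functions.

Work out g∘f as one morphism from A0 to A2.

  0 f~>2 g~>1
  1 f~>1 g~>0
  2 f~>4 g~>1
⟦path⟧: [0:1 1:0 2:1]

Answer: [0:1 1:0 2:1]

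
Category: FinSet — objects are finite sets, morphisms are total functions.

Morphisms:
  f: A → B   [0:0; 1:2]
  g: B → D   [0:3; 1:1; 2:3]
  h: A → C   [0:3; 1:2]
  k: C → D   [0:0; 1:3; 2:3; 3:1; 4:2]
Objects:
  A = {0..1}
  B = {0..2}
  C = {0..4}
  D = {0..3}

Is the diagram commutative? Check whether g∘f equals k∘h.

Answer: DOES NOT COMMUTE

Derivation:
Along f;g (path 1):
  0 f→0 g→3
  1 f→2 g→3
  result₁ = [0:3; 1:3]
Along h;k (path 2):
  0 h→3 k→1
  1 h→2 k→3
  result₂ = [0:1; 1:3]
Equal? NO — does not commute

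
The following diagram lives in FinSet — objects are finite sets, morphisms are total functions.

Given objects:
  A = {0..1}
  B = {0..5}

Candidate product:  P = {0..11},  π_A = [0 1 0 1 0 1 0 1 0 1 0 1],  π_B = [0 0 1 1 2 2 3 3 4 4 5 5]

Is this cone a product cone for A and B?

Answer: VALID PRODUCT

Work:
|A|·|B| = 2·6 = 12;  |P| = 12
Check the pairing map k ↦ (π_A(k), π_B(k)):
  0 ↦ (0,0)
  1 ↦ (1,0)
  2 ↦ (0,1)
  3 ↦ (1,1)
  4 ↦ (0,2)
  5 ↦ (1,2)
  6 ↦ (0,3)
  7 ↦ (1,3)
  8 ↦ (0,4)
  9 ↦ (1,4)
  10 ↦ (0,5)
  11 ↦ (1,5)
distinct pairs in image: 12 / 12 needed
  → bijection onto A×B; projections well-typed.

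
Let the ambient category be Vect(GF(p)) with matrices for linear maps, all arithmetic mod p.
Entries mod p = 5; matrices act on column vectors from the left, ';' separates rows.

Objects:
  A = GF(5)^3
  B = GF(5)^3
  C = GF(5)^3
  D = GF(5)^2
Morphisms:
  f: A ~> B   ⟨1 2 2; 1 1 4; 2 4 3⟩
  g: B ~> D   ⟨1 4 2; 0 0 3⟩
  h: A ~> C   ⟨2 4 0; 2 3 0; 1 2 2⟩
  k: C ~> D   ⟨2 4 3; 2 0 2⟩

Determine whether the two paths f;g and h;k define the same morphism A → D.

Path 1 = f;g:
  e0=⟨1,0,0⟩ f~>⟨1,1,2⟩ g~>⟨4,1⟩
  e1=⟨0,1,0⟩ f~>⟨2,1,4⟩ g~>⟨4,2⟩
  e2=⟨0,0,1⟩ f~>⟨2,4,3⟩ g~>⟨4,4⟩
  result₁ = ⟨4 4 4; 1 2 4⟩
Path 2 = h;k:
  e0=⟨1,0,0⟩ h~>⟨2,2,1⟩ k~>⟨0,1⟩
  e1=⟨0,1,0⟩ h~>⟨4,3,2⟩ k~>⟨1,2⟩
  e2=⟨0,0,1⟩ h~>⟨0,0,2⟩ k~>⟨1,4⟩
  result₂ = ⟨0 1 1; 1 2 4⟩
Equal? distinct morphisms ✗

Answer: DOES NOT COMMUTE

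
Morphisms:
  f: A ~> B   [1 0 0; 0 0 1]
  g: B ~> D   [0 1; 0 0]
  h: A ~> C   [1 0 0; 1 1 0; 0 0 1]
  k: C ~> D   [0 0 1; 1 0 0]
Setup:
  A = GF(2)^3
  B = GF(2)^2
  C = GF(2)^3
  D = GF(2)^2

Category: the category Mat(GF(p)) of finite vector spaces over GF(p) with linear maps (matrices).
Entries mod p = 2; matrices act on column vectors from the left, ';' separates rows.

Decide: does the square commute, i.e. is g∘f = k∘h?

Answer: DOES NOT COMMUTE

Work:
Along f;g (path 1):
  e0=⟨1,0,0⟩ f~>⟨1,0⟩ g~>⟨0,0⟩
  e1=⟨0,1,0⟩ f~>⟨0,0⟩ g~>⟨0,0⟩
  e2=⟨0,0,1⟩ f~>⟨0,1⟩ g~>⟨1,0⟩
  composite₁ = [0 0 1; 0 0 0]
Along h;k (path 2):
  e0=⟨1,0,0⟩ h~>⟨1,1,0⟩ k~>⟨0,1⟩
  e1=⟨0,1,0⟩ h~>⟨0,1,0⟩ k~>⟨0,0⟩
  e2=⟨0,0,1⟩ h~>⟨0,0,1⟩ k~>⟨1,0⟩
  composite₂ = [0 0 1; 1 0 0]
Equal? NO — does not commute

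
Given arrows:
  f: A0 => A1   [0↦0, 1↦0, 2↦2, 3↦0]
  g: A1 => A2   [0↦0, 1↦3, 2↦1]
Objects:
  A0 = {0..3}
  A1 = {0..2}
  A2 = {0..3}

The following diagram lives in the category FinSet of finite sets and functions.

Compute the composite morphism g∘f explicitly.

Answer: [0↦0, 1↦0, 2↦1, 3↦0]

Trace:
  0 f=>0 g=>0
  1 f=>0 g=>0
  2 f=>2 g=>1
  3 f=>0 g=>0
result: [0↦0, 1↦0, 2↦1, 3↦0]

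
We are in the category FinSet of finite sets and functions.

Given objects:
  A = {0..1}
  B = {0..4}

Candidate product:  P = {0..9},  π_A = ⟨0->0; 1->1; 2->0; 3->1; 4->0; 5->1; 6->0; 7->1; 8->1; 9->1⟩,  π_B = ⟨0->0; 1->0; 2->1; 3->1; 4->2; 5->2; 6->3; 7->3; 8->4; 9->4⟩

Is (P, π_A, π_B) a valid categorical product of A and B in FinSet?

|A|·|B| = 2·5 = 10;  |P| = 10
Check the pairing map k ↦ (π_A(k), π_B(k)):
  0 -> (0,0)
  1 -> (1,0)
  2 -> (0,1)
  3 -> (1,1)
  4 -> (0,2)
  5 -> (1,2)
  6 -> (0,3)
  7 -> (1,3)
  8 -> (1,4)
  9 -> (1,4)  ✗ repeats pair of k=8
distinct pairs in image: 9 / 10 needed
  → (1,4) hit at k=8 and k=9

Answer: NOT A VALID PRODUCT — duplicate pair at indices 9,8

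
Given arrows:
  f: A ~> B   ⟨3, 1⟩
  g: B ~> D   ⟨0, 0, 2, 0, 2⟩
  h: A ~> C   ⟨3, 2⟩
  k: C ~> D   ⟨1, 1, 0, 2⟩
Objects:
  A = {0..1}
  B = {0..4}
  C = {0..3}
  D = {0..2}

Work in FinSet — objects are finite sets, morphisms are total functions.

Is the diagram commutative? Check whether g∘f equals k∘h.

Answer: DOES NOT COMMUTE

Work:
Along f;g (path 1):
  0 f~>3 g~>0
  1 f~>1 g~>0
  result₁ = ⟨0, 0⟩
Along h;k (path 2):
  0 h~>3 k~>2
  1 h~>2 k~>0
  result₂ = ⟨2, 0⟩
Equal? distinct morphisms ✗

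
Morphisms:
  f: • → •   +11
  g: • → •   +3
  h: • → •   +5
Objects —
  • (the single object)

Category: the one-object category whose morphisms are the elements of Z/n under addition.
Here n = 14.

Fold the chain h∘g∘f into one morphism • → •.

Answer: +5

Derivation:
  0 +11≡11 +3≡0 +5≡5  (mod 14)
⟦path⟧: +5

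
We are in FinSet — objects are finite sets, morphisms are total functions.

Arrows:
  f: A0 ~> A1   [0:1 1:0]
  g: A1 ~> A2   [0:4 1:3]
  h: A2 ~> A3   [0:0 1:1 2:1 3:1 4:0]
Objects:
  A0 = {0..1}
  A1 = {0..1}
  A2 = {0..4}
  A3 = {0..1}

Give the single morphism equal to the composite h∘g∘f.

Answer: [0:1 1:0]

Trace:
  0 f~>1 g~>3 h~>1
  1 f~>0 g~>4 h~>0
result: [0:1 1:0]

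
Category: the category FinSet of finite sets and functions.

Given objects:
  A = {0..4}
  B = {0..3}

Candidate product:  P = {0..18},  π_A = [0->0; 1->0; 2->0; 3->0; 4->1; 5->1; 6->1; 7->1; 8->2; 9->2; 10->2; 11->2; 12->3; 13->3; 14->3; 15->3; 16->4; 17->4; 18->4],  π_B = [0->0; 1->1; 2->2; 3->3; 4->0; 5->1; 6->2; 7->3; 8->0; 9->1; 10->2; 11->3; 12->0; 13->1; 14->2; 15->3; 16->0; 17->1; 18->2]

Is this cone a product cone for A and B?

|A|·|B| = 5·4 = 20;  |P| = 19
  → cardinalities differ; no bijection possible.

Answer: NOT A VALID PRODUCT — |P|=19 ≠ |A|·|B|=20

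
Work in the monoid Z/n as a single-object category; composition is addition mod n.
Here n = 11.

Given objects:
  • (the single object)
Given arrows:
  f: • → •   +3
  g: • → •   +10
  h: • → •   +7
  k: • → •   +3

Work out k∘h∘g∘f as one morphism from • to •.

Answer: +1

Work:
  0 +3≡3 +10≡2 +7≡9 +3≡1  (mod 11)
⟦path⟧: +1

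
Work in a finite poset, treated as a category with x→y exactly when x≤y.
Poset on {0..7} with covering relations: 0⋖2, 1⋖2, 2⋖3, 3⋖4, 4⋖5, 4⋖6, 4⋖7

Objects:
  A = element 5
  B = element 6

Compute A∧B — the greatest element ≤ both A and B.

{x : x≤A ∧ x≤B} = {0,1,2,3,4}  (A=5, B=6)
  0 ≤ 4
  1 ≤ 4
  2 ≤ 4
  3 ≤ 4
  4 ≤ 4
glb = 4

Answer: A∧B = 4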